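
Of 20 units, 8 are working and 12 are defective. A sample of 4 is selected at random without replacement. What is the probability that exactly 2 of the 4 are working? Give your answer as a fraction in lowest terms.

616/1615

Total number of selections: C(20,4) = 4845.
Selections with exactly 2 working: choose 2 of the 8 working and 2 of the 12 defective, C(8,2)·C(12,2) = 28·66 = 1848.
Probability = 1848/4845 = 616/1615.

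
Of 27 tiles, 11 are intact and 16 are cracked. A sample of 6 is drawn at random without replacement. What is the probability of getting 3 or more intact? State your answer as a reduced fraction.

Total selections: C(27,6) = 296010.
Count the complement (fewer than 3 intact): C(11,0)·C(16,6) + C(11,1)·C(16,5) + C(11,2)·C(16,4) = 8008 + 48048 + 100100 = 156156.
Probability = 1 − 156156/296010 = 139854/296010 = 163/345.

163/345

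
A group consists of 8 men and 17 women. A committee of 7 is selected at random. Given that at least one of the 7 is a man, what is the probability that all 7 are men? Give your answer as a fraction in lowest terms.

2/115313

Work in counts. Selections with at least one man: C(25,7) − C(17,7) = 480700 − 19448 = 461252.
Of those, selections where all 7 are men: C(8,7) = 8.
Conditional probability = 8/461252 = 2/115313.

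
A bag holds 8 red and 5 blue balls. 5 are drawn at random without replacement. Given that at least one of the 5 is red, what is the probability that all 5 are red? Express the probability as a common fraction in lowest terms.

28/643

Work in counts. Selections with at least one red: C(13,5) − C(5,5) = 1287 − 1 = 1286.
Of those, selections where all 5 are red: C(8,5) = 56.
Conditional probability = 56/1286 = 28/643.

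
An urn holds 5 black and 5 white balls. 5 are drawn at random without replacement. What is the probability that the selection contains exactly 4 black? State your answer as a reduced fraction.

There are C(10,5) = 252 ways to choose 5 from 10.
Selections with exactly 4 black: choose 4 of the 5 black and 1 of the 5 white, C(5,4)·C(5,1) = 5·5 = 25.
Probability = 25/252.

25/252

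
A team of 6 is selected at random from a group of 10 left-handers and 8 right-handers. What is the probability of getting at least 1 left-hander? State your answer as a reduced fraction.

Total selections: C(18,6) = 18564.
The complement is all 6 are right-handers: C(8,6) = 28.
Probability = 1 − 28/18564 = 18536/18564 = 662/663.

662/663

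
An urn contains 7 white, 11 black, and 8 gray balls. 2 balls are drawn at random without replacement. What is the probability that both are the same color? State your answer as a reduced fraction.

8/25

There are C(26,2) = 325 ways to draw 2 balls.
All same color: C(7,2) + C(11,2) + C(8,2) = 21 + 55 + 28 = 104.
Probability = 104/325 = 8/25.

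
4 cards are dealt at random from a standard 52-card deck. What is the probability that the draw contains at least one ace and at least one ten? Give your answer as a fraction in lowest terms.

1332/20825

There are C(52,4) = 270725 possible draws.
By inclusion-exclusion on the complements, draws missing all aces or all tens: C(48,4) + C(48,4) − C(44,4) = 194580 + 194580 − 135751 = 253409.
So draws with at least one of each: 270725 − 253409 = 17316, probability 17316/270725 = 1332/20825.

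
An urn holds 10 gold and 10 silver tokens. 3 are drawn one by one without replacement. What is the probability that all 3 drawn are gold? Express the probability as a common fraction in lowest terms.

2/19

Multiply the conditional probabilities at each draw: 10/20 · 9/19 · 8/18 = 720/6840 = 2/19.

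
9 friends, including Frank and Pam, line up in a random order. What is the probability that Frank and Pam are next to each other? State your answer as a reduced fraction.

There are 9! = 362880 arrangements.
Treat Frank and Pam as a block: 8! arrangements of the blocks × 2 orders within the block = 2·40320 = 80640.
Probability = 80640/362880 = 2/9.

2/9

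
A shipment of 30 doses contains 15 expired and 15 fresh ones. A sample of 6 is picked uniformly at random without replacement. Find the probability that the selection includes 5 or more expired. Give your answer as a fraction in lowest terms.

There are C(30,6) = 593775 ways to choose the 6.
Favorable selections (5 or more expired): C(15,5)·C(15,1) + C(15,6)·C(15,0) = 45045 + 5005 = 50050.
Probability = 50050/593775 = 22/261.

22/261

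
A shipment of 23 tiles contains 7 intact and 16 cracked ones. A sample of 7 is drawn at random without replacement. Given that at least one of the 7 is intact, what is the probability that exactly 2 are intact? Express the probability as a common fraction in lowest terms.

91728/233717

Work in counts. Selections with at least one intact: C(23,7) − C(16,7) = 245157 − 11440 = 233717.
Of those, selections where exactly 2 are intact: C(7,2)·C(16,5) = 21·4368 = 91728.
Conditional probability = 91728/233717.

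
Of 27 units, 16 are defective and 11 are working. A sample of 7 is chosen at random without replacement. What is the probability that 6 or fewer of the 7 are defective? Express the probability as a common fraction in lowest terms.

Total selections: C(27,7) = 888030.
The complement is exactly 7 defective: C(16,7)·C(11,0) = 11440.
Probability = 1 − 11440/888030 = 876590/888030 = 613/621.

613/621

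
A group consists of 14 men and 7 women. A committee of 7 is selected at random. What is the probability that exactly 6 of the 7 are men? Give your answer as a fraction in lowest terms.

There are C(21,7) = 116280 ways to choose 7 from 21.
Selections with exactly 6 men: choose 6 of the 14 men and 1 of the 7 women, C(14,6)·C(7,1) = 3003·7 = 21021.
Probability = 21021/116280 = 7007/38760.

7007/38760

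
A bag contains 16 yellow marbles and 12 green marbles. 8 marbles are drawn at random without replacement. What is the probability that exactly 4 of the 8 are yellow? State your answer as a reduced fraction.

20/69

There are C(28,8) = 3108105 ways to choose 8 from 28.
Selections with exactly 4 yellow: choose 4 of the 16 yellow and 4 of the 12 green, C(16,4)·C(12,4) = 1820·495 = 900900.
Probability = 900900/3108105 = 20/69.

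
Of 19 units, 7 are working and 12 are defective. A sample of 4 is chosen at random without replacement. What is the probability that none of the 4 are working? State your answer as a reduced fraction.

There are C(19,4) = 3876 possible selections.
Selections with no working (all defective): C(12,4) = 495.
Probability = 495/3876 = 165/1292.

165/1292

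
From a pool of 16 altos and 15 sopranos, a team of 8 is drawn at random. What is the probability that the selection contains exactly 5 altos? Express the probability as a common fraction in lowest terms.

There are C(31,8) = 7888725 ways to choose 8 from 31.
Selections with exactly 5 altos: choose 5 of the 16 altos and 3 of the 15 sopranos, C(16,5)·C(15,3) = 4368·455 = 1987440.
Probability = 1987440/7888725 = 10192/40455.

10192/40455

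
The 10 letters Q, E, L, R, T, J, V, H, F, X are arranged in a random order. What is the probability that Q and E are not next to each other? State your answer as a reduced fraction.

4/5

There are 10! = 3628800 arrangements.
Arrangements with Q and E adjacent: 2·9! = 725760.
So not adjacent: 3628800 − 725760 = 2903040, probability 2903040/3628800 = 4/5.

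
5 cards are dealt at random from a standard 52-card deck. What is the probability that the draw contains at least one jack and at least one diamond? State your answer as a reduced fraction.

229297/866320

There are C(52,5) = 2598960 possible draws.
By inclusion-exclusion on the complements, draws missing all jacks or all diamonds: C(48,5) + C(39,5) − C(36,5) = 1712304 + 575757 − 376992 = 1911069.
So draws with at least one of each: 2598960 − 1911069 = 687891, probability 687891/2598960 = 229297/866320.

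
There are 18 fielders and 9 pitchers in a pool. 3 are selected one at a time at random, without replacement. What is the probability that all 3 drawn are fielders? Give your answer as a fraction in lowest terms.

Multiply the conditional probabilities at each draw: 18/27 · 17/26 · 16/25 = 4896/17550 = 272/975.

272/975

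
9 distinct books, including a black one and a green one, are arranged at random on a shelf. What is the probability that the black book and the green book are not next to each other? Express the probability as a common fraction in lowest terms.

There are 9! = 362880 arrangements.
Arrangements with the black book and the green book adjacent: 2·8! = 80640.
So not adjacent: 362880 − 80640 = 282240, probability 282240/362880 = 7/9.

7/9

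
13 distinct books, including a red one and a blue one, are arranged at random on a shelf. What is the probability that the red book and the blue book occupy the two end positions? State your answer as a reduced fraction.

There are 13! = 6227020800 arrangements.
Place the red book and the blue book at the ends in 2 ways, arrange the remaining 11 in 11! = 39916800 ways: 2·39916800 = 79833600.
Probability = 79833600/6227020800 = 1/78.

1/78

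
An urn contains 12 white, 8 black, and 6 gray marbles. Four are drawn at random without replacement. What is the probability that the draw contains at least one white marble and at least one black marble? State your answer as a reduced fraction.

There are C(26,4) = 14950 possible draws.
By inclusion-exclusion on the complements, draws missing all white or all black: C(14,4) + C(18,4) − C(6,4) = 1001 + 3060 − 15 = 4046.
So draws with at least one of each: 14950 − 4046 = 10904, probability 10904/14950 = 5452/7475.

5452/7475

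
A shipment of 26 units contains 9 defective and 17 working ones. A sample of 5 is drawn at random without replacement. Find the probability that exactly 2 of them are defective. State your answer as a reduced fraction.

1224/3289

The sample space is all 5-subsets of the 26: C(26,5) = 65780.
Selections with exactly 2 defective: choose 2 of the 9 defective and 3 of the 17 working, C(9,2)·C(17,3) = 36·680 = 24480.
Probability = 24480/65780 = 1224/3289.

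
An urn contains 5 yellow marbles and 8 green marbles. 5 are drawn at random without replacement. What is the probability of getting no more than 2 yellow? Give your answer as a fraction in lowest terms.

Total selections: C(13,5) = 1287.
Favorable selections (no more than 2 yellow): C(5,0)·C(8,5) + C(5,1)·C(8,4) + C(5,2)·C(8,3) = 56 + 350 + 560 = 966.
Probability = 966/1287 = 322/429.

322/429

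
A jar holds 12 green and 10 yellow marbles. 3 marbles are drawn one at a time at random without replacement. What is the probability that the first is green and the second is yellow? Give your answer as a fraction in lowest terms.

Multiply the conditional probabilities at each draw: 12/22 · 10/21 = 120/462 = 20/77.

20/77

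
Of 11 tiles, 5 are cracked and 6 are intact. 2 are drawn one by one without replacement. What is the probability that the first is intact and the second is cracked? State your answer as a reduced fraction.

Multiply the conditional probabilities at each draw: 6/11 · 5/10 = 30/110 = 3/11.

3/11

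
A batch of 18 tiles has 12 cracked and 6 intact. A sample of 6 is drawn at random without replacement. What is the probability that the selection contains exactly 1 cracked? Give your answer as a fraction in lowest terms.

The sample space is all 6-subsets of the 18: C(18,6) = 18564.
Selections with exactly 1 cracked: choose 1 of the 12 cracked and 5 of the 6 intact, C(12,1)·C(6,5) = 12·6 = 72.
Probability = 72/18564 = 6/1547.

6/1547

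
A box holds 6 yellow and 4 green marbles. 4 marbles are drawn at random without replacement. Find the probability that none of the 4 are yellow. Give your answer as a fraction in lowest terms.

There are C(10,4) = 210 possible selections.
Selections with no yellow (all green): C(4,4) = 1.
Probability = 1/210.

1/210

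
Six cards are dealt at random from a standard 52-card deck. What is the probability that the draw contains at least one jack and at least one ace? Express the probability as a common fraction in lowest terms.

There are C(52,6) = 20358520 possible draws.
By inclusion-exclusion on the complements, draws missing all jacks or all aces: C(48,6) + C(48,6) − C(44,6) = 12271512 + 12271512 − 7059052 = 17483972.
So draws with at least one of each: 20358520 − 17483972 = 2874548, probability 2874548/20358520 = 718637/5089630.

718637/5089630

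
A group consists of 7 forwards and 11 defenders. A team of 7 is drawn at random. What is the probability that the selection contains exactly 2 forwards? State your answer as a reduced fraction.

539/1768

The sample space is all 7-subsets of the 18: C(18,7) = 31824.
Selections with exactly 2 forwards: choose 2 of the 7 forwards and 5 of the 11 defenders, C(7,2)·C(11,5) = 21·462 = 9702.
Probability = 9702/31824 = 539/1768.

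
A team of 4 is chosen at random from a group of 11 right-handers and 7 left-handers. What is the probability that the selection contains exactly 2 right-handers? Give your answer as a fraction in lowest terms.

77/204

The sample space is all 4-subsets of the 18: C(18,4) = 3060.
Selections with exactly 2 right-handers: choose 2 of the 11 right-handers and 2 of the 7 left-handers, C(11,2)·C(7,2) = 55·21 = 1155.
Probability = 1155/3060 = 77/204.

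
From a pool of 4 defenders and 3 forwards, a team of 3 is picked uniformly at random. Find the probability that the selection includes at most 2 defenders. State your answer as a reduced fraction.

31/35

Total selections: C(7,3) = 35.
The complement is exactly 3 defenders: C(4,3)·C(3,0) = 4.
Probability = 1 − 4/35 = 31/35.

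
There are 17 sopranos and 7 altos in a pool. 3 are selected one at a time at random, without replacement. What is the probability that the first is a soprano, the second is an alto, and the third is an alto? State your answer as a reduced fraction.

Multiply the conditional probabilities at each draw: 17/24 · 7/23 · 6/22 = 714/12144 = 119/2024.

119/2024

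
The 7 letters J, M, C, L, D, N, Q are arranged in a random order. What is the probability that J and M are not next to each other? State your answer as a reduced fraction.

5/7

There are 7! = 5040 arrangements.
Arrangements with J and M adjacent: 2·6! = 1440.
So not adjacent: 5040 − 1440 = 3600, probability 3600/5040 = 5/7.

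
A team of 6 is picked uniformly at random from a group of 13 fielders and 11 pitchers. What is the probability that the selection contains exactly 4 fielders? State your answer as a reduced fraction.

Total number of selections: C(24,6) = 134596.
Selections with exactly 4 fielders: choose 4 of the 13 fielders and 2 of the 11 pitchers, C(13,4)·C(11,2) = 715·55 = 39325.
Probability = 39325/134596 = 3575/12236.

3575/12236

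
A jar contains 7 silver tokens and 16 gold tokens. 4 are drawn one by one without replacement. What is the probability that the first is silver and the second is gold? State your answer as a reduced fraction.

56/253

Multiply the conditional probabilities at each draw: 7/23 · 16/22 = 112/506 = 56/253.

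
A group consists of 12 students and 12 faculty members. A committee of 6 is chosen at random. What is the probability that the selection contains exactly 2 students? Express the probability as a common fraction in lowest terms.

There are C(24,6) = 134596 ways to choose 6 from 24.
Selections with exactly 2 students: choose 2 of the 12 students and 4 of the 12 faculty members, C(12,2)·C(12,4) = 66·495 = 32670.
Probability = 32670/134596 = 1485/6118.

1485/6118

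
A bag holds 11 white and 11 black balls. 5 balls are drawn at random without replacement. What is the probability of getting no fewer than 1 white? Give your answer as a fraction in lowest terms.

Total selections: C(22,5) = 26334.
The complement is all 5 are black: C(11,5) = 462.
Probability = 1 − 462/26334 = 25872/26334 = 56/57.

56/57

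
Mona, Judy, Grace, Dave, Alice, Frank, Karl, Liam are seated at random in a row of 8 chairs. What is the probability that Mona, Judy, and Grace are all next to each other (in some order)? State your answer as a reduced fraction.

There are 8! = 40320 arrangements.
Treat the three as one block: 6! placements × 3! orders within the block = 720·6 = 4320.
Probability = 4320/40320 = 3/28.

3/28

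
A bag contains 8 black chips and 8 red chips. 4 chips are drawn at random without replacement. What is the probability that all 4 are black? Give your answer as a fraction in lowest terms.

1/26

There are C(16,4) = 1820 possible selections.
Selections with all black: C(8,4) = 70.
Probability = 70/1820 = 1/26.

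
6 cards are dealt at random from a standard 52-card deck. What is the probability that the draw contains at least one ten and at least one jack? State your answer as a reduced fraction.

There are C(52,6) = 20358520 possible draws.
By inclusion-exclusion on the complements, draws missing all tens or all jacks: C(48,6) + C(48,6) − C(44,6) = 12271512 + 12271512 − 7059052 = 17483972.
So draws with at least one of each: 20358520 − 17483972 = 2874548, probability 2874548/20358520 = 718637/5089630.

718637/5089630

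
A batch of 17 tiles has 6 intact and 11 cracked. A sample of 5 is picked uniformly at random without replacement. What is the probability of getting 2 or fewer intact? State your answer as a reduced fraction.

Total selections: C(17,5) = 6188.
Favorable selections (2 or fewer intact): C(6,0)·C(11,5) + C(6,1)·C(11,4) + C(6,2)·C(11,3) = 462 + 1980 + 2475 = 4917.
Probability = 4917/6188.

4917/6188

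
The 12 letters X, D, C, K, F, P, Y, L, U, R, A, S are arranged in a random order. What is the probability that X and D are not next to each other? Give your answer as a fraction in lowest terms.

5/6

There are 12! = 479001600 arrangements.
Arrangements with X and D adjacent: 2·11! = 79833600.
So not adjacent: 479001600 − 79833600 = 399168000, probability 399168000/479001600 = 5/6.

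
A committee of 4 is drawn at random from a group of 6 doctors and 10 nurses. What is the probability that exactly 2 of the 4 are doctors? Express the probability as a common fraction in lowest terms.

135/364

There are C(16,4) = 1820 ways to choose 4 from 16.
Selections with exactly 2 doctors: choose 2 of the 6 doctors and 2 of the 10 nurses, C(6,2)·C(10,2) = 15·45 = 675.
Probability = 675/1820 = 135/364.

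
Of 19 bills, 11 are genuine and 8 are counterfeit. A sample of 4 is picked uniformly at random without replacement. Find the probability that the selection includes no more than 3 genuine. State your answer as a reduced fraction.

591/646

Total selections: C(19,4) = 3876.
The complement is exactly 4 genuine: C(11,4)·C(8,0) = 330.
Probability = 1 − 330/3876 = 3546/3876 = 591/646.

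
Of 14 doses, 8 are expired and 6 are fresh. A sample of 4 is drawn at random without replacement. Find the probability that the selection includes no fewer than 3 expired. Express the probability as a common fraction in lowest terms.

58/143

There are C(14,4) = 1001 ways to choose the 4.
Favorable selections (no fewer than 3 expired): C(8,3)·C(6,1) + C(8,4)·C(6,0) = 336 + 70 = 406.
Probability = 406/1001 = 58/143.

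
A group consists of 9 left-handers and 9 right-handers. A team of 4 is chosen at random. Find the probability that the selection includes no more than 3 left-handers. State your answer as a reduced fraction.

Total selections: C(18,4) = 3060.
Favorable selections (no more than 3 left-handers): C(9,0)·C(9,4) + C(9,1)·C(9,3) + C(9,2)·C(9,2) + C(9,3)·C(9,1) = 126 + 756 + 1296 + 756 = 2934.
Probability = 2934/3060 = 163/170.

163/170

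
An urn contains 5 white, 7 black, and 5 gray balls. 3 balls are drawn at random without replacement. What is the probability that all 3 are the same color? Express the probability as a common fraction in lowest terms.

There are C(17,3) = 680 ways to draw 3 balls.
All same color: C(5,3) + C(7,3) + C(5,3) = 10 + 35 + 10 = 55.
Probability = 55/680 = 11/136.

11/136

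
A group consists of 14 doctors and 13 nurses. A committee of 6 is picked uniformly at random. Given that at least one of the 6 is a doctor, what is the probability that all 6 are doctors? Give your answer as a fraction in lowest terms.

Work in counts. Selections with at least one doctor: C(27,6) − C(13,6) = 296010 − 1716 = 294294.
Of those, selections where all 6 are doctors: C(14,6) = 3003.
Conditional probability = 3003/294294 = 1/98.

1/98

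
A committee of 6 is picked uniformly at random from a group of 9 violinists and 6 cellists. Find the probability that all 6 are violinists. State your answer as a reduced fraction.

12/715

There are C(15,6) = 5005 possible selections.
Selections with all violinists: C(9,6) = 84.
Probability = 84/5005 = 12/715.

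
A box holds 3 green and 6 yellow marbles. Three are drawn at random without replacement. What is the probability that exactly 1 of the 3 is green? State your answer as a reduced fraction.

The sample space is all 3-subsets of the 9: C(9,3) = 84.
Selections with exactly 1 green: choose 1 of the 3 green and 2 of the 6 yellow, C(3,1)·C(6,2) = 3·15 = 45.
Probability = 45/84 = 15/28.

15/28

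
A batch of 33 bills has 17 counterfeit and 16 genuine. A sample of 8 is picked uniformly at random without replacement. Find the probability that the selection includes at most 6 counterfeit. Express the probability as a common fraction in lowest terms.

Total selections: C(33,8) = 13884156.
Count the complement (more than 6 counterfeit): C(17,7)·C(16,1) + C(17,8)·C(16,0) = 311168 + 24310 = 335478.
Probability = 1 − 335478/13884156 = 13548678/13884156 = 15791/16182.

15791/16182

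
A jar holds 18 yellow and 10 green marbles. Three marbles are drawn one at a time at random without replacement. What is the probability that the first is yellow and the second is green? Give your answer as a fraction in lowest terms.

Multiply the conditional probabilities at each draw: 18/28 · 10/27 = 180/756 = 5/21.

5/21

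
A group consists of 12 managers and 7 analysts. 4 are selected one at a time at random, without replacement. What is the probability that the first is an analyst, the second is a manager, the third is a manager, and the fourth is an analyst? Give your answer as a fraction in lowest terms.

77/1292

Multiply the conditional probabilities at each draw: 7/19 · 12/18 · 11/17 · 6/16 = 5544/93024 = 77/1292.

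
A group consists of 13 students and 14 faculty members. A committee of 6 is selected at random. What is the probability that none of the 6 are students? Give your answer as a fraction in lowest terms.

There are C(27,6) = 296010 possible selections.
Selections with no students (all faculty members): C(14,6) = 3003.
Probability = 3003/296010 = 7/690.

7/690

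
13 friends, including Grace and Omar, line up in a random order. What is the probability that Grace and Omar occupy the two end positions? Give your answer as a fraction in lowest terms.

1/78

There are 13! = 6227020800 arrangements.
Place Grace and Omar at the ends in 2 ways, arrange the remaining 11 in 11! = 39916800 ways: 2·39916800 = 79833600.
Probability = 79833600/6227020800 = 1/78.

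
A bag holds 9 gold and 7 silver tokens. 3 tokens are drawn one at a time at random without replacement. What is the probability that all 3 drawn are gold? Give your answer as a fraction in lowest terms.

Multiply the conditional probabilities at each draw: 9/16 · 8/15 · 7/14 = 504/3360 = 3/20.

3/20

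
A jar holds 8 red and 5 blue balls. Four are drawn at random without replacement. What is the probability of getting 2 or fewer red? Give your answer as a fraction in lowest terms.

73/143

There are C(13,4) = 715 ways to choose the 4.
Count the complement (more than 2 red): C(8,3)·C(5,1) + C(8,4)·C(5,0) = 280 + 70 = 350.
Probability = 1 − 350/715 = 365/715 = 73/143.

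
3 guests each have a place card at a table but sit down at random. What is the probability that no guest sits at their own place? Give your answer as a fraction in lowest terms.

1/3

There are 3! = 6 seatings.
By inclusion-exclusion, seatings with no fixed points: C(3,0)·3! − C(3,1)·2! + C(3,2)·1! − C(3,3)·0! = 2.
Probability = 2/6 = 1/3.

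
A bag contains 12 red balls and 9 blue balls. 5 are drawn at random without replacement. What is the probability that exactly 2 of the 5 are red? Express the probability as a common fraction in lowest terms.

There are C(21,5) = 20349 ways to choose 5 from 21.
Selections with exactly 2 red: choose 2 of the 12 red and 3 of the 9 blue, C(12,2)·C(9,3) = 66·84 = 5544.
Probability = 5544/20349 = 88/323.

88/323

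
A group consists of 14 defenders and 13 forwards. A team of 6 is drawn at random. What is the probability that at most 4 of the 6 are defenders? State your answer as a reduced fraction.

There are C(27,6) = 296010 ways to choose the 6.
Count the complement (more than 4 defenders): C(14,5)·C(13,1) + C(14,6)·C(13,0) = 26026 + 3003 = 29029.
Probability = 1 − 29029/296010 = 266981/296010 = 1867/2070.

1867/2070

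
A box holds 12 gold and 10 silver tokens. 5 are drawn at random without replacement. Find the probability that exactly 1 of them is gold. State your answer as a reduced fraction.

Total number of selections: C(22,5) = 26334.
Selections with exactly 1 gold: choose 1 of the 12 gold and 4 of the 10 silver, C(12,1)·C(10,4) = 12·210 = 2520.
Probability = 2520/26334 = 20/209.

20/209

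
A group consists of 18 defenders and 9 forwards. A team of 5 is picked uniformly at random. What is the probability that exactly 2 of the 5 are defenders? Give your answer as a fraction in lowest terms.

238/1495

There are C(27,5) = 80730 ways to choose 5 from 27.
Selections with exactly 2 defenders: choose 2 of the 18 defenders and 3 of the 9 forwards, C(18,2)·C(9,3) = 153·84 = 12852.
Probability = 12852/80730 = 238/1495.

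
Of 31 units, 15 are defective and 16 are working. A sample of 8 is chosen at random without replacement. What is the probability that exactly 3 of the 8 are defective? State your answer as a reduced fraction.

10192/40455

There are C(31,8) = 7888725 ways to choose 8 from 31.
Selections with exactly 3 defective: choose 3 of the 15 defective and 5 of the 16 working, C(15,3)·C(16,5) = 455·4368 = 1987440.
Probability = 1987440/7888725 = 10192/40455.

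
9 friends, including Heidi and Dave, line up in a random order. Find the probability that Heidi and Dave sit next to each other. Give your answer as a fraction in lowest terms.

2/9

There are 9! = 362880 arrangements.
Treat Heidi and Dave as a block: 8! arrangements of the blocks × 2 orders within the block = 2·40320 = 80640.
Probability = 80640/362880 = 2/9.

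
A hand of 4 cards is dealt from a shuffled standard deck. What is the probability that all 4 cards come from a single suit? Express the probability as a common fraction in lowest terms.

There are C(52,4) = 270725 possible 4-card hands.
Hands of one suit: 4 suits × C(13,4) = 4·715 = 2860.
Probability = 2860/270725 = 44/4165.

44/4165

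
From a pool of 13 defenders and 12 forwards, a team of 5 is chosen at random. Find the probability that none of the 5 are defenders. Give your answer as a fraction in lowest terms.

There are C(25,5) = 53130 possible selections.
Selections with no defenders (all forwards): C(12,5) = 792.
Probability = 792/53130 = 12/805.

12/805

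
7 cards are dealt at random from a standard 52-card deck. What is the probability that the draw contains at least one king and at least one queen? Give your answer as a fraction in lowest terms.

There are C(52,7) = 133784560 possible draws.
By inclusion-exclusion on the complements, draws missing all kings or all queens: C(48,7) + C(48,7) − C(44,7) = 73629072 + 73629072 − 38320568 = 108937576.
So draws with at least one of each: 133784560 − 108937576 = 24846984, probability 24846984/133784560 = 3105873/16723070.

3105873/16723070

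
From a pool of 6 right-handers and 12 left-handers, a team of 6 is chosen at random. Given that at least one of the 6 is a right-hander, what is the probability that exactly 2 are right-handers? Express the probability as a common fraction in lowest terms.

Work in counts. Selections with at least one right-hander: C(18,6) − C(12,6) = 18564 − 924 = 17640.
Of those, selections where exactly 2 are right-handers: C(6,2)·C(12,4) = 15·495 = 7425.
Conditional probability = 7425/17640 = 165/392.

165/392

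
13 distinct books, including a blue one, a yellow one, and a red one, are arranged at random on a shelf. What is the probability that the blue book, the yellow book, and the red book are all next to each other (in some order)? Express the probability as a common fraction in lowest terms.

There are 13! = 6227020800 arrangements.
Treat the three as one block: 11! placements × 3! orders within the block = 39916800·6 = 239500800.
Probability = 239500800/6227020800 = 1/26.

1/26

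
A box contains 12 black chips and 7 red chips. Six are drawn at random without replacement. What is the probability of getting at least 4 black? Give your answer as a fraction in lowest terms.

There are C(19,6) = 27132 ways to choose the 6.
Favorable selections (at least 4 black): C(12,4)·C(7,2) + C(12,5)·C(7,1) + C(12,6)·C(7,0) = 10395 + 5544 + 924 = 16863.
Probability = 16863/27132 = 803/1292.

803/1292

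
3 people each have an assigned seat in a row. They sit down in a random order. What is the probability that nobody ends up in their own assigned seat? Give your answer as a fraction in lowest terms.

1/3

There are 3! = 6 seatings.
By inclusion-exclusion, seatings with no fixed points: C(3,0)·3! − C(3,1)·2! + C(3,2)·1! − C(3,3)·0! = 2.
Probability = 2/6 = 1/3.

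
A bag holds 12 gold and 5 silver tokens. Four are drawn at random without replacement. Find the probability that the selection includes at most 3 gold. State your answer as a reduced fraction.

377/476

Total selections: C(17,4) = 2380.
The complement is exactly 4 gold: C(12,4)·C(5,0) = 495.
Probability = 1 − 495/2380 = 1885/2380 = 377/476.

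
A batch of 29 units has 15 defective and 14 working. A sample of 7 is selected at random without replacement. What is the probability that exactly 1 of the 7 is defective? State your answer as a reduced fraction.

There are C(29,7) = 1560780 ways to choose 7 from 29.
Selections with exactly 1 defective: choose 1 of the 15 defective and 6 of the 14 working, C(15,1)·C(14,6) = 15·3003 = 45045.
Probability = 45045/1560780 = 77/2668.

77/2668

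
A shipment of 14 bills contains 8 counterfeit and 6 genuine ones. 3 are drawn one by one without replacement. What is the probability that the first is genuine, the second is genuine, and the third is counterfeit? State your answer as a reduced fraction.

10/91

Multiply the conditional probabilities at each draw: 6/14 · 5/13 · 8/12 = 240/2184 = 10/91.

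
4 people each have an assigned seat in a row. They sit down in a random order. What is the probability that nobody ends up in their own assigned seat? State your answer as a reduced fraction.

3/8

There are 4! = 24 seatings.
By inclusion-exclusion, seatings with no fixed points: C(4,0)·4! − C(4,1)·3! + C(4,2)·2! − C(4,3)·1! + C(4,4)·0! = 9.
Probability = 9/24 = 3/8.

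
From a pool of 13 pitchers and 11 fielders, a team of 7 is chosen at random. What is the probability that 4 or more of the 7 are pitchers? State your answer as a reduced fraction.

Total selections: C(24,7) = 346104.
Favorable selections (4 or more pitchers): C(13,4)·C(11,3) + C(13,5)·C(11,2) + C(13,6)·C(11,1) + C(13,7)·C(11,0) = 117975 + 70785 + 18876 + 1716 = 209352.
Probability = 209352/346104 = 793/1311.

793/1311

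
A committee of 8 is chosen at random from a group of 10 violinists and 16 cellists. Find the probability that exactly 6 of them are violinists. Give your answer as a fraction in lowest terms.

The sample space is all 8-subsets of the 26: C(26,8) = 1562275.
Selections with exactly 6 violinists: choose 6 of the 10 violinists and 2 of the 16 cellists, C(10,6)·C(16,2) = 210·120 = 25200.
Probability = 25200/1562275 = 1008/62491.

1008/62491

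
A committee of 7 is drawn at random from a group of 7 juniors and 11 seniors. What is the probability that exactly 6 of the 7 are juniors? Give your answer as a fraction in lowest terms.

There are C(18,7) = 31824 ways to choose 7 from 18.
Selections with exactly 6 juniors: choose 6 of the 7 juniors and 1 of the 11 seniors, C(7,6)·C(11,1) = 7·11 = 77.
Probability = 77/31824.

77/31824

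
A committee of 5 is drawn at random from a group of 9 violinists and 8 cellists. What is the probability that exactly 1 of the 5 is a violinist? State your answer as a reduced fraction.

45/442

Total number of selections: C(17,5) = 6188.
Selections with exactly 1 violinist: choose 1 of the 9 violinists and 4 of the 8 cellists, C(9,1)·C(8,4) = 9·70 = 630.
Probability = 630/6188 = 45/442.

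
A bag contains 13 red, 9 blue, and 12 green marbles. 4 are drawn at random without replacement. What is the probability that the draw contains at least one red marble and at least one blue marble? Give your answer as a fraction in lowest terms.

7059/11594

There are C(34,4) = 46376 possible draws.
By inclusion-exclusion on the complements, draws missing all red or all blue: C(21,4) + C(25,4) − C(12,4) = 5985 + 12650 − 495 = 18140.
So draws with at least one of each: 46376 − 18140 = 28236, probability 28236/46376 = 7059/11594.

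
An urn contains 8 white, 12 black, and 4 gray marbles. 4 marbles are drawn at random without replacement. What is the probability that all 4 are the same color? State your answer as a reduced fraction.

There are C(24,4) = 10626 ways to draw 4 marbles.
All same color: C(8,4) + C(12,4) + C(4,4) = 70 + 495 + 1 = 566.
Probability = 566/10626 = 283/5313.

283/5313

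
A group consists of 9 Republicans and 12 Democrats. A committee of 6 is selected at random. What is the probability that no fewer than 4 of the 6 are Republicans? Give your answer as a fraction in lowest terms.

There are C(21,6) = 54264 ways to choose the 6.
Favorable selections (no fewer than 4 Republicans): C(9,4)·C(12,2) + C(9,5)·C(12,1) + C(9,6)·C(12,0) = 8316 + 1512 + 84 = 9912.
Probability = 9912/54264 = 59/323.

59/323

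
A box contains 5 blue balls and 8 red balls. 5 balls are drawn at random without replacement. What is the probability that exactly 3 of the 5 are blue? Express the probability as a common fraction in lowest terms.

The sample space is all 5-subsets of the 13: C(13,5) = 1287.
Selections with exactly 3 blue: choose 3 of the 5 blue and 2 of the 8 red, C(5,3)·C(8,2) = 10·28 = 280.
Probability = 280/1287.

280/1287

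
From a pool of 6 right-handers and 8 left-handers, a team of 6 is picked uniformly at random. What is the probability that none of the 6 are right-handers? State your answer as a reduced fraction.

There are C(14,6) = 3003 possible selections.
Selections with no right-handers (all left-handers): C(8,6) = 28.
Probability = 28/3003 = 4/429.

4/429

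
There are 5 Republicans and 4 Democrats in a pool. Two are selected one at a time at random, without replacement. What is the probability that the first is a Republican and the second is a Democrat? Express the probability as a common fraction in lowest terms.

Multiply the conditional probabilities at each draw: 5/9 · 4/8 = 20/72 = 5/18.

5/18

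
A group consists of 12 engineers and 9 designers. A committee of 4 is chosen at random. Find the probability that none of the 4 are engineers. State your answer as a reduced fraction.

2/95

There are C(21,4) = 5985 possible selections.
Selections with no engineers (all designers): C(9,4) = 126.
Probability = 126/5985 = 2/95.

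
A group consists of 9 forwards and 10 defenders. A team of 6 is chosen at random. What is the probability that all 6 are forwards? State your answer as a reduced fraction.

1/323

There are C(19,6) = 27132 possible selections.
Selections with all forwards: C(9,6) = 84.
Probability = 84/27132 = 1/323.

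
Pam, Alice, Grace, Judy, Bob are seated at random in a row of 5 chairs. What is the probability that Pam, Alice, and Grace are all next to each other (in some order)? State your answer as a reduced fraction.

3/10

There are 5! = 120 arrangements.
Treat the three as one block: 3! placements × 3! orders within the block = 6·6 = 36.
Probability = 36/120 = 3/10.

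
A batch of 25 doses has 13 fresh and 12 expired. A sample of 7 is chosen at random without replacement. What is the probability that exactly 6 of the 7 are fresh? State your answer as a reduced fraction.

Total number of selections: C(25,7) = 480700.
Selections with exactly 6 fresh: choose 6 of the 13 fresh and 1 of the 12 expired, C(13,6)·C(12,1) = 1716·12 = 20592.
Probability = 20592/480700 = 468/10925.

468/10925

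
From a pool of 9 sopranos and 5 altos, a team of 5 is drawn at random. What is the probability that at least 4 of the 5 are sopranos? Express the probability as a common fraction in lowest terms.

Total selections: C(14,5) = 2002.
Favorable selections (at least 4 sopranos): C(9,4)·C(5,1) + C(9,5)·C(5,0) = 630 + 126 = 756.
Probability = 756/2002 = 54/143.

54/143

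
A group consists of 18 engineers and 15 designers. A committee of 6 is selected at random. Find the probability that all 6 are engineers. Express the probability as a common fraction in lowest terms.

663/39556

There are C(33,6) = 1107568 possible selections.
Selections with all engineers: C(18,6) = 18564.
Probability = 18564/1107568 = 663/39556.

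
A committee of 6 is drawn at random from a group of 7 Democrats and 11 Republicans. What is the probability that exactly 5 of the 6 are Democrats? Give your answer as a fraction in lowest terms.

Total number of selections: C(18,6) = 18564.
Selections with exactly 5 Democrats: choose 5 of the 7 Democrats and 1 of the 11 Republicans, C(7,5)·C(11,1) = 21·11 = 231.
Probability = 231/18564 = 11/884.

11/884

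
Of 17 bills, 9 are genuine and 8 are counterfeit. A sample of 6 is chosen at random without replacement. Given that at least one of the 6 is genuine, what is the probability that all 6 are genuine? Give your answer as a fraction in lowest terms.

1/147

Work in counts. Selections with at least one genuine: C(17,6) − C(8,6) = 12376 − 28 = 12348.
Of those, selections where all 6 are genuine: C(9,6) = 84.
Conditional probability = 84/12348 = 1/147.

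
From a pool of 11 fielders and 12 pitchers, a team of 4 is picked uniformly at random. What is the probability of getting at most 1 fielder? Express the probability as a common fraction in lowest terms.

53/161

Total selections: C(23,4) = 8855.
Favorable selections (at most 1 fielder): C(11,0)·C(12,4) + C(11,1)·C(12,3) = 495 + 2420 = 2915.
Probability = 2915/8855 = 53/161.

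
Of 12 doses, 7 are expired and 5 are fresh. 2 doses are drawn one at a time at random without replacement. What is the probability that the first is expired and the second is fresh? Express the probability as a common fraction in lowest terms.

Multiply the conditional probabilities at each draw: 7/12 · 5/11 = 35/132.

35/132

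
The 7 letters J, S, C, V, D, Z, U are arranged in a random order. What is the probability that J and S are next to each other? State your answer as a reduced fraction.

2/7

There are 7! = 5040 arrangements.
Treat J and S as a block: 6! arrangements of the blocks × 2 orders within the block = 2·720 = 1440.
Probability = 1440/5040 = 2/7.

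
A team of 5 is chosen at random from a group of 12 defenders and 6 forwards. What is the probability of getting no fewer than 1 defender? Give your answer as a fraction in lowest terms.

Total selections: C(18,5) = 8568.
The complement is all 5 are forwards: C(6,5) = 6.
Probability = 1 − 6/8568 = 8562/8568 = 1427/1428.

1427/1428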